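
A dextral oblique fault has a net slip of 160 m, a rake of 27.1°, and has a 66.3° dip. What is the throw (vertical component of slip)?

66.7 m

dip-slip = net slip × sin(rake) = 160 m × sin(27.1°) = 72.89 m
throw = dip-slip × sin(dip) = 72.89 × sin(66.3°) = 66.7 m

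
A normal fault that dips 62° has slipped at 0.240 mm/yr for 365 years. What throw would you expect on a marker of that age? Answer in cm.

dip-slip = rate × time = 0.240 mm/yr × 365 years = 0.08760 m
throw = dip-slip × sin(dip) = 0.08760 × sin(62°) = 0.0773 m = 7.73 cm

7.73 cm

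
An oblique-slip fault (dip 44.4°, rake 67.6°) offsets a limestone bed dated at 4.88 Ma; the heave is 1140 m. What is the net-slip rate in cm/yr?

dip-slip = heave / cos(dip) = 1140 / cos(44.4°) = 1596 m
net slip = dip-slip / sin(rake) = 1596 / sin(67.6°) = 1726 m
rate = 1726 m / 4.88 Ma = 0.000354 m/yr = 0.0354 cm/yr

0.0354 cm/yr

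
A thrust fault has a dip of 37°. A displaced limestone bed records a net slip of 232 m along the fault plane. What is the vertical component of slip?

140 m

throw = dip-slip × sin(dip) = 232 m × sin(37°) = 140 m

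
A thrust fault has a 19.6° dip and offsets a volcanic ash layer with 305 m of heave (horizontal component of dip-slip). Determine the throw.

109 m

throw = heave × tan(dip) = 305 × tan(19.6°) = 109 m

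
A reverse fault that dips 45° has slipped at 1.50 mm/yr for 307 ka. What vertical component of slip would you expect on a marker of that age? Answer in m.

dip-slip = rate × time = 1.50 mm/yr × 307 ka = 460.5 m
throw = dip-slip × sin(dip) = 460.5 × sin(45°) = 326 m

326 m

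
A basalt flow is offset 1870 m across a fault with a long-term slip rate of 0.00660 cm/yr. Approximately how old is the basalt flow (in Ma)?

28.3 Ma

age = offset / rate = 1870 m / (0.00660 cm/yr) = 2.83e+07 yr = 28.3 Ma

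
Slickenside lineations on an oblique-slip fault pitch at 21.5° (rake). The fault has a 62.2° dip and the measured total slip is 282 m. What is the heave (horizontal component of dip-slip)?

48.2 m

dip-slip = net slip × sin(rake) = 282 m × sin(21.5°) = 103.4 m
heave = dip-slip × cos(dip) = 103.4 × cos(62.2°) = 48.2 m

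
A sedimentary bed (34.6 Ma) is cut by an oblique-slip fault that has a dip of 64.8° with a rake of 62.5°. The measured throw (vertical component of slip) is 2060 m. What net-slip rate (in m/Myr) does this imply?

dip-slip = throw / sin(dip) = 2060 / sin(64.8°) = 2277 m
net slip = dip-slip / sin(rake) = 2277 / sin(62.5°) = 2567 m
rate = 2567 m / 34.6 Ma = 0.0000742 m/yr = 74.2 m/Myr

74.2 m/Myr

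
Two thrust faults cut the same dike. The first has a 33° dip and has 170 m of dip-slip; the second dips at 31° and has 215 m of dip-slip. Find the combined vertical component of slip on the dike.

throw_A = 170 × sin(33°) = 92.59 m
throw_B = 215 × sin(31°) = 110.7 m
total = 92.59 + 110.7 = 203 m

203 m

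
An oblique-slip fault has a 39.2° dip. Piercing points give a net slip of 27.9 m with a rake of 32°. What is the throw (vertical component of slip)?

9.34 m

dip-slip = net slip × sin(rake) = 27.9 m × sin(32°) = 14.78 m
throw = dip-slip × sin(dip) = 14.78 × sin(39.2°) = 9.34 m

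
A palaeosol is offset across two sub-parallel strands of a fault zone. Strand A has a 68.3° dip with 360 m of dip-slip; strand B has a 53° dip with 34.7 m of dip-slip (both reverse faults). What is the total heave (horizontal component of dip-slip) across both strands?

heave_A = 360 × cos(68.3°) = 133.1 m
heave_B = 34.7 × cos(53°) = 20.88 m
total = 133.1 + 20.88 = 154 m

154 m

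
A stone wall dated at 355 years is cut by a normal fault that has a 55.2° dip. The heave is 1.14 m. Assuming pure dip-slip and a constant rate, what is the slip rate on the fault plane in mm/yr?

5.63 mm/yr

dip-slip = heave / cos(dip) = 1.14 m / cos(55.2°) = 1.997 m
rate = 1.997 m / 355 years = 0.00563 m/yr = 5.63 mm/yr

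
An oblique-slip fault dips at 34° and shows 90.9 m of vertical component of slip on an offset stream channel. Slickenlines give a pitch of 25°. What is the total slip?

dip-slip = throw / sin(dip) = 90.9 / sin(34°) = 162.6 m
net slip = dip-slip / sin(rake) = 162.6 / sin(25°) = 385 m

385 m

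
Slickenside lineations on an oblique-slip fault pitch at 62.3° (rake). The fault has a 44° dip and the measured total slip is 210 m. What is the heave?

dip-slip = net slip × sin(rake) = 210 m × sin(62.3°) = 185.9 m
heave = dip-slip × cos(dip) = 185.9 × cos(44°) = 134 m

134 m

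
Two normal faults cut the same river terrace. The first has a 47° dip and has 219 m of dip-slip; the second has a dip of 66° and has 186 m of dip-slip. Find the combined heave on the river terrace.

heave_A = 219 × cos(47°) = 149.4 m
heave_B = 186 × cos(66°) = 75.65 m
total = 149.4 + 75.65 = 225 m

225 m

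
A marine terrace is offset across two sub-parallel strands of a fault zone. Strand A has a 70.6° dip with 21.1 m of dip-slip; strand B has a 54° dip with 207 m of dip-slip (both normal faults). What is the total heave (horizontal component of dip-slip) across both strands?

heave_A = 21.1 × cos(70.6°) = 7.009 m
heave_B = 207 × cos(54°) = 121.7 m
total = 7.009 + 121.7 = 129 m

129 m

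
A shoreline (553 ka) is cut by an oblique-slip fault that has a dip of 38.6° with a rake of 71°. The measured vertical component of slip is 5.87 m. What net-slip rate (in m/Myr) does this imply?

dip-slip = throw / sin(dip) = 5.87 / sin(38.6°) = 9.409 m
net slip = dip-slip / sin(rake) = 9.409 / sin(71°) = 9.951 m
rate = 9.951 m / 553 ka = 0.0000180 m/yr = 18 m/Myr

18 m/Myr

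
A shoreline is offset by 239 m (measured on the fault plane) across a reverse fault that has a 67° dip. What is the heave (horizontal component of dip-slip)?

93.4 m

heave = dip-slip × cos(dip) = 239 m × cos(67°) = 93.4 m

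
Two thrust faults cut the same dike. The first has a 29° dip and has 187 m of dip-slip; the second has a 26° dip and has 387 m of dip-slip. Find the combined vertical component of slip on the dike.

throw_A = 187 × sin(29°) = 90.66 m
throw_B = 387 × sin(26°) = 169.6 m
total = 90.66 + 169.6 = 260 m

260 m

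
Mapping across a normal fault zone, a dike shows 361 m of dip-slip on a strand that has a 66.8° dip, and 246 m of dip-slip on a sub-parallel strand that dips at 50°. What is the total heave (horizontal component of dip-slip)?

300 m

heave_A = 361 × cos(66.8°) = 142.2 m
heave_B = 246 × cos(50°) = 158.1 m
total = 142.2 + 158.1 = 300 m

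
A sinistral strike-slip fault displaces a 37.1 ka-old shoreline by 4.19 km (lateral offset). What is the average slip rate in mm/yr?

rate = 4.19 km / 37.1 ka = 0.113 m/yr = 113 mm/yr

113 mm/yr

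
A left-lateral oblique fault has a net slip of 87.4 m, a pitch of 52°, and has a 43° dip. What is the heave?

dip-slip = net slip × sin(rake) = 87.4 m × sin(52°) = 68.87 m
heave = dip-slip × cos(dip) = 68.87 × cos(43°) = 50.4 m

50.4 m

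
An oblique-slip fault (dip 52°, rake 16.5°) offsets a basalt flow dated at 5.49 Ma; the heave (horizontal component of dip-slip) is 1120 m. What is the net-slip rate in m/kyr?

dip-slip = heave / cos(dip) = 1120 / cos(52°) = 1819 m
net slip = dip-slip / sin(rake) = 1819 / sin(16.5°) = 6405 m
rate = 6405 m / 5.49 Ma = 0.00117 m/yr = 1.17 m/kyr

1.17 m/kyr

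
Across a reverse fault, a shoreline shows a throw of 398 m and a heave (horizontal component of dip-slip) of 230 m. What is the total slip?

net slip = √(throw² + heave²) = √(398² + 230²) = 460 m

460 m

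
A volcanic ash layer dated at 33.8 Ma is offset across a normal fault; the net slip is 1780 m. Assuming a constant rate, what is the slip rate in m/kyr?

rate = 1780 m / 33.8 Ma = 0.0000527 m/yr = 0.0527 m/kyr

0.0527 m/kyr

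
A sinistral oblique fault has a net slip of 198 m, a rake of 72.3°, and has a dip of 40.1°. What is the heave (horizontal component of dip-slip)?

dip-slip = net slip × sin(rake) = 198 m × sin(72.3°) = 188.6 m
heave = dip-slip × cos(dip) = 188.6 × cos(40.1°) = 144 m

144 m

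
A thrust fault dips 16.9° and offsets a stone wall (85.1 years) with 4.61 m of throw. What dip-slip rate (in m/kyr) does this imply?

186 m/kyr

dip-slip = throw / sin(dip) = 4.61 m / sin(16.9°) = 15.86 m
rate = 15.86 m / 85.1 years = 0.186 m/yr = 186 m/kyr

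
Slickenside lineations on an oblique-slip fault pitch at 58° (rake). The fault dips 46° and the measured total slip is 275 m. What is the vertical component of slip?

168 m

dip-slip = net slip × sin(rake) = 275 m × sin(58°) = 233.2 m
throw = dip-slip × sin(dip) = 233.2 × sin(46°) = 168 m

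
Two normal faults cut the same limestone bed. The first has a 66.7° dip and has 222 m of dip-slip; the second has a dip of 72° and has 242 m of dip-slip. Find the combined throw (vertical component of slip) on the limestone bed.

throw_A = 222 × sin(66.7°) = 203.9 m
throw_B = 242 × sin(72°) = 230.2 m
total = 203.9 + 230.2 = 434 m

434 m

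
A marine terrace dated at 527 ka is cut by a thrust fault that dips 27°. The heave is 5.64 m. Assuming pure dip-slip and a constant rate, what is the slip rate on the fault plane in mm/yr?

dip-slip = heave / cos(dip) = 5.64 m / cos(27°) = 6.330 m
rate = 6.330 m / 527 ka = 0.0000120 m/yr = 0.0120 mm/yr

0.0120 mm/yr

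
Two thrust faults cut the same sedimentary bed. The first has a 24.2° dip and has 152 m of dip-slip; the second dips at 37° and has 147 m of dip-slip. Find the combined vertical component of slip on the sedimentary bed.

throw_A = 152 × sin(24.2°) = 62.31 m
throw_B = 147 × sin(37°) = 88.47 m
total = 62.31 + 88.47 = 151 m

151 m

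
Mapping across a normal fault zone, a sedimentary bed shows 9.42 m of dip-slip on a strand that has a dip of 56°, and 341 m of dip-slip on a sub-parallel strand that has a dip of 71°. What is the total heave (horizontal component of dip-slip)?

heave_A = 9.42 × cos(56°) = 5.268 m
heave_B = 341 × cos(71°) = 111 m
total = 5.268 + 111 = 116 m

116 m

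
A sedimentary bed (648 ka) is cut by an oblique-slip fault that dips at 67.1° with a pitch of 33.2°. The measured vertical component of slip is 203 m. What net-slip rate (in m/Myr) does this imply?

621 m/Myr

dip-slip = throw / sin(dip) = 203 / sin(67.1°) = 220.4 m
net slip = dip-slip / sin(rake) = 220.4 / sin(33.2°) = 402.5 m
rate = 402.5 m / 648 ka = 0.000621 m/yr = 621 m/Myr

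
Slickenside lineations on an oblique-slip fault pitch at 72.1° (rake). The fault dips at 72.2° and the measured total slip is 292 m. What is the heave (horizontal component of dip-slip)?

dip-slip = net slip × sin(rake) = 292 m × sin(72.1°) = 277.9 m
heave = dip-slip × cos(dip) = 277.9 × cos(72.2°) = 84.9 m

84.9 m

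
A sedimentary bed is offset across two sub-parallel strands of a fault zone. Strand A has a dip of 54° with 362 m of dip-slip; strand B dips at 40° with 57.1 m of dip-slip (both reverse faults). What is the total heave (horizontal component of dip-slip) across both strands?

257 m

heave_A = 362 × cos(54°) = 212.8 m
heave_B = 57.1 × cos(40°) = 43.74 m
total = 212.8 + 43.74 = 257 m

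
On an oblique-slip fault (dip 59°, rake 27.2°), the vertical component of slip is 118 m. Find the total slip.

dip-slip = throw / sin(dip) = 118 / sin(59°) = 137.7 m
net slip = dip-slip / sin(rake) = 137.7 / sin(27.2°) = 301 m

301 m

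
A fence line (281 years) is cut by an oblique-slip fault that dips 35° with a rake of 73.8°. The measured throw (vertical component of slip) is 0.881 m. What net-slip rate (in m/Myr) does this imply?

5690 m/Myr

dip-slip = throw / sin(dip) = 0.881 / sin(35°) = 1.536 m
net slip = dip-slip / sin(rake) = 1.536 / sin(73.8°) = 1.599 m
rate = 1.599 m / 281 years = 0.00569 m/yr = 5690 m/Myr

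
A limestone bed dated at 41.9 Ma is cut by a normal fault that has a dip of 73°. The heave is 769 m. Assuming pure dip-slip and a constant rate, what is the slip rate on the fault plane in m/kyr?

dip-slip = heave / cos(dip) = 769 m / cos(73°) = 2630 m
rate = 2630 m / 41.9 Ma = 0.0000628 m/yr = 0.0628 m/kyr

0.0628 m/kyr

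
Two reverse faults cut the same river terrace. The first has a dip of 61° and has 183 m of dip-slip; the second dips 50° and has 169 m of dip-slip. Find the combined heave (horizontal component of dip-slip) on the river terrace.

197 m

heave_A = 183 × cos(61°) = 88.72 m
heave_B = 169 × cos(50°) = 108.6 m
total = 88.72 + 108.6 = 197 m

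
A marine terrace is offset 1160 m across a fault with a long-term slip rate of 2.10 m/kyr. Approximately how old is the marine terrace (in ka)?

age = offset / rate = 1160 m / (2.10 m/kyr) = 552000 yr = 552 ka

552 ka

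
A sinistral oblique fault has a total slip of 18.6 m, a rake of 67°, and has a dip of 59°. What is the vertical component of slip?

14.7 m

dip-slip = net slip × sin(rake) = 18.6 m × sin(67°) = 17.12 m
throw = dip-slip × sin(dip) = 17.12 × sin(59°) = 14.7 m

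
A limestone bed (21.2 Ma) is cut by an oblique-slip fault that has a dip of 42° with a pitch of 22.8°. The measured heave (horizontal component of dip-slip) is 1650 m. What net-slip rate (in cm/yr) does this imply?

dip-slip = heave / cos(dip) = 1650 / cos(42°) = 2220 m
net slip = dip-slip / sin(rake) = 2220 / sin(22.8°) = 5730 m
rate = 5730 m / 21.2 Ma = 0.000270 m/yr = 0.0270 cm/yr

0.0270 cm/yr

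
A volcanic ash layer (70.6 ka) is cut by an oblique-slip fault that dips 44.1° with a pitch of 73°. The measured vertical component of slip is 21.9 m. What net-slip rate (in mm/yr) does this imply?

0.466 mm/yr

dip-slip = throw / sin(dip) = 21.9 / sin(44.1°) = 31.47 m
net slip = dip-slip / sin(rake) = 31.47 / sin(73°) = 32.91 m
rate = 32.91 m / 70.6 ka = 0.000466 m/yr = 0.466 mm/yr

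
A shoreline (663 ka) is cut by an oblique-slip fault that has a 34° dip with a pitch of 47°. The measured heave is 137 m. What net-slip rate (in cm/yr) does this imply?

dip-slip = heave / cos(dip) = 137 / cos(34°) = 165.3 m
net slip = dip-slip / sin(rake) = 165.3 / sin(47°) = 226 m
rate = 226 m / 663 ka = 0.000341 m/yr = 0.0341 cm/yr

0.0341 cm/yr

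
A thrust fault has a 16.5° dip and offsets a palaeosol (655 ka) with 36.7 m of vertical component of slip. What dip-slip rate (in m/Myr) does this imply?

dip-slip = throw / sin(dip) = 36.7 m / sin(16.5°) = 129.2 m
rate = 129.2 m / 655 ka = 0.000197 m/yr = 197 m/Myr

197 m/Myr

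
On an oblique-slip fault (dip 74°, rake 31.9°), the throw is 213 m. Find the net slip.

dip-slip = throw / sin(dip) = 213 / sin(74°) = 221.6 m
net slip = dip-slip / sin(rake) = 221.6 / sin(31.9°) = 419 m

419 m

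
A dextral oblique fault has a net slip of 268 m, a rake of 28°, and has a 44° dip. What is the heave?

90.5 m

dip-slip = net slip × sin(rake) = 268 m × sin(28°) = 125.8 m
heave = dip-slip × cos(dip) = 125.8 × cos(44°) = 90.5 m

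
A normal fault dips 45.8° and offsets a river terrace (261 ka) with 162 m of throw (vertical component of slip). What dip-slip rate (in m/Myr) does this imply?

866 m/Myr

dip-slip = throw / sin(dip) = 162 m / sin(45.8°) = 226 m
rate = 226 m / 261 ka = 0.000866 m/yr = 866 m/Myr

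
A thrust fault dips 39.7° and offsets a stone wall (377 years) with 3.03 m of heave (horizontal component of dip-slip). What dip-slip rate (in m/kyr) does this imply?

dip-slip = heave / cos(dip) = 3.03 m / cos(39.7°) = 3.938 m
rate = 3.938 m / 377 years = 0.0104 m/yr = 10.4 m/kyr

10.4 m/kyr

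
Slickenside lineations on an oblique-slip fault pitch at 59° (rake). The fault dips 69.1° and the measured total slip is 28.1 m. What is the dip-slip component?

dip-slip = net slip × sin(rake) = 28.1 m × sin(59°) = 24.1 m

24.1 m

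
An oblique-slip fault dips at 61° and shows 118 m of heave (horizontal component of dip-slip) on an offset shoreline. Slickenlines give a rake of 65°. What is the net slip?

269 m

dip-slip = heave / cos(dip) = 118 / cos(61°) = 243.4 m
net slip = dip-slip / sin(rake) = 243.4 / sin(65°) = 269 m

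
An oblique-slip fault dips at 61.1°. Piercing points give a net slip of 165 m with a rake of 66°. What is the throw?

dip-slip = net slip × sin(rake) = 165 m × sin(66°) = 150.7 m
throw = dip-slip × sin(dip) = 150.7 × sin(61.1°) = 132 m

132 m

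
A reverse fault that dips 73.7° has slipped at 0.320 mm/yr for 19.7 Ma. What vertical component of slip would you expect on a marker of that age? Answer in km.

dip-slip = rate × time = 0.320 mm/yr × 19.7 Ma = 6304 m
throw = dip-slip × sin(dip) = 6304 × sin(73.7°) = 6050 m = 6.05 km

6.05 km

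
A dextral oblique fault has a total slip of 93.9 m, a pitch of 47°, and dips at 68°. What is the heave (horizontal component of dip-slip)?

25.7 m

dip-slip = net slip × sin(rake) = 93.9 m × sin(47°) = 68.67 m
heave = dip-slip × cos(dip) = 68.67 × cos(68°) = 25.7 m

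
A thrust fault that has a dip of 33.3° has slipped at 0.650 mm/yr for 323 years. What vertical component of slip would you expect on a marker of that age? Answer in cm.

11.5 cm

dip-slip = rate × time = 0.650 mm/yr × 323 years = 0.2099 m
throw = dip-slip × sin(dip) = 0.2099 × sin(33.3°) = 0.115 m = 11.5 cm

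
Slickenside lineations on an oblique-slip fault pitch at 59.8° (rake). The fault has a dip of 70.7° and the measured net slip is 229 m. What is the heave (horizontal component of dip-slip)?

dip-slip = net slip × sin(rake) = 229 m × sin(59.8°) = 197.9 m
heave = dip-slip × cos(dip) = 197.9 × cos(70.7°) = 65.4 m

65.4 m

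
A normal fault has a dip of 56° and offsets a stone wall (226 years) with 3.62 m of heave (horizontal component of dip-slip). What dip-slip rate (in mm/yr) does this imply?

28.6 mm/yr

dip-slip = heave / cos(dip) = 3.62 m / cos(56°) = 6.474 m
rate = 6.474 m / 226 years = 0.0286 m/yr = 28.6 mm/yr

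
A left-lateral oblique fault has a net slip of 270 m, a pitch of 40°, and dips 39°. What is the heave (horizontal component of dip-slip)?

dip-slip = net slip × sin(rake) = 270 m × sin(40°) = 173.6 m
heave = dip-slip × cos(dip) = 173.6 × cos(39°) = 135 m

135 m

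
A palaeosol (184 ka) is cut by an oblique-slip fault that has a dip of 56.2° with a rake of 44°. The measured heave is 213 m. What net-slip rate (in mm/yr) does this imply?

3 mm/yr

dip-slip = heave / cos(dip) = 213 / cos(56.2°) = 382.9 m
net slip = dip-slip / sin(rake) = 382.9 / sin(44°) = 551.2 m
rate = 551.2 m / 184 ka = 0.00300 m/yr = 3 mm/yr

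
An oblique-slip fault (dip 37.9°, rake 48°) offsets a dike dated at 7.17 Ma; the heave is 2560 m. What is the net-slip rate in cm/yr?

0.0609 cm/yr

dip-slip = heave / cos(dip) = 2560 / cos(37.9°) = 3244 m
net slip = dip-slip / sin(rake) = 3244 / sin(48°) = 4366 m
rate = 4366 m / 7.17 Ma = 0.000609 m/yr = 0.0609 cm/yr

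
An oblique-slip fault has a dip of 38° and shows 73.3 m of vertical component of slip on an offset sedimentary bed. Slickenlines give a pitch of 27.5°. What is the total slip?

258 m

dip-slip = throw / sin(dip) = 73.3 / sin(38°) = 119.1 m
net slip = dip-slip / sin(rake) = 119.1 / sin(27.5°) = 258 m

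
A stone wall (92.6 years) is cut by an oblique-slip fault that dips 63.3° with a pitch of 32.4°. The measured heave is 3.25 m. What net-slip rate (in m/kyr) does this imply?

dip-slip = heave / cos(dip) = 3.25 / cos(63.3°) = 7.233 m
net slip = dip-slip / sin(rake) = 7.233 / sin(32.4°) = 13.50 m
rate = 13.50 m / 92.6 years = 0.146 m/yr = 146 m/kyr

146 m/kyr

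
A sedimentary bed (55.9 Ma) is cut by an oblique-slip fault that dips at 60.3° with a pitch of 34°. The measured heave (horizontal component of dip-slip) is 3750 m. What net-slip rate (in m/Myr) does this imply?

242 m/Myr

dip-slip = heave / cos(dip) = 3750 / cos(60.3°) = 7569 m
net slip = dip-slip / sin(rake) = 7569 / sin(34°) = 13540 m
rate = 13540 m / 55.9 Ma = 0.000242 m/yr = 242 m/Myr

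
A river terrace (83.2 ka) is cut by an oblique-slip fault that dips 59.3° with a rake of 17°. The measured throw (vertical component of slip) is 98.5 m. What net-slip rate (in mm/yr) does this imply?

4.71 mm/yr

dip-slip = throw / sin(dip) = 98.5 / sin(59.3°) = 114.6 m
net slip = dip-slip / sin(rake) = 114.6 / sin(17°) = 391.8 m
rate = 391.8 m / 83.2 ka = 0.00471 m/yr = 4.71 mm/yr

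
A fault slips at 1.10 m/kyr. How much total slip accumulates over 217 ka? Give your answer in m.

239 m

slip = rate × time = 1.10 m/kyr × 217 ka = 239 m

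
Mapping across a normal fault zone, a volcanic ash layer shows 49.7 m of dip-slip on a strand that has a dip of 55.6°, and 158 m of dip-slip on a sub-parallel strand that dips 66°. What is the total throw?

185 m

throw_A = 49.7 × sin(55.6°) = 41.01 m
throw_B = 158 × sin(66°) = 144.3 m
total = 41.01 + 144.3 = 185 m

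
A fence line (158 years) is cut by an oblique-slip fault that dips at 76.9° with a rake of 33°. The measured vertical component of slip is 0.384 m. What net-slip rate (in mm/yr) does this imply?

dip-slip = throw / sin(dip) = 0.384 / sin(76.9°) = 0.3943 m
net slip = dip-slip / sin(rake) = 0.3943 / sin(33°) = 0.7239 m
rate = 0.7239 m / 158 years = 0.00458 m/yr = 4.58 mm/yr

4.58 mm/yr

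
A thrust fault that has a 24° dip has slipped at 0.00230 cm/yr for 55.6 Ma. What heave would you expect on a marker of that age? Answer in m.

1170 m

dip-slip = rate × time = 0.00230 cm/yr × 55.6 Ma = 1279 m
heave = dip-slip × cos(dip) = 1279 × cos(24°) = 1170 m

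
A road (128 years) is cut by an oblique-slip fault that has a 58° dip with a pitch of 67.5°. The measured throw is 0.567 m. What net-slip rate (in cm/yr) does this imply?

dip-slip = throw / sin(dip) = 0.567 / sin(58°) = 0.6686 m
net slip = dip-slip / sin(rake) = 0.6686 / sin(67.5°) = 0.7237 m
rate = 0.7237 m / 128 years = 0.00565 m/yr = 0.565 cm/yr

0.565 cm/yr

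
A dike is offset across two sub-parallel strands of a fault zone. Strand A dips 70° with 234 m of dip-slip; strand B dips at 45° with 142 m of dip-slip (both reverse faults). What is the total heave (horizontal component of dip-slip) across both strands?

heave_A = 234 × cos(70°) = 80.03 m
heave_B = 142 × cos(45°) = 100.4 m
total = 80.03 + 100.4 = 180 m

180 m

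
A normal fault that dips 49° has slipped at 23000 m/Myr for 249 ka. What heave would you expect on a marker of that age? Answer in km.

3.76 km

dip-slip = rate × time = 23000 m/Myr × 249 ka = 5727 m
heave = dip-slip × cos(dip) = 5727 × cos(49°) = 3760 m = 3.76 km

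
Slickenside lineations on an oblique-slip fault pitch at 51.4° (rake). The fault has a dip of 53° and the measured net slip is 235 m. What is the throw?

147 m

dip-slip = net slip × sin(rake) = 235 m × sin(51.4°) = 183.7 m
throw = dip-slip × sin(dip) = 183.7 × sin(53°) = 147 m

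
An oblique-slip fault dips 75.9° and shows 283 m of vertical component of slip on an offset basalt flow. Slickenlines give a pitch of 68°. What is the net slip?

dip-slip = throw / sin(dip) = 283 / sin(75.9°) = 291.8 m
net slip = dip-slip / sin(rake) = 291.8 / sin(68°) = 315 m

315 m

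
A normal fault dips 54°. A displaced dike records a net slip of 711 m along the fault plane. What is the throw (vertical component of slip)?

throw = dip-slip × sin(dip) = 711 m × sin(54°) = 575 m

575 m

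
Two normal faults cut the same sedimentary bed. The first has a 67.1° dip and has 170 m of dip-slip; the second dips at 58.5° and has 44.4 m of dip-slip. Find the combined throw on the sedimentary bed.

194 m

throw_A = 170 × sin(67.1°) = 156.6 m
throw_B = 44.4 × sin(58.5°) = 37.86 m
total = 156.6 + 37.86 = 194 m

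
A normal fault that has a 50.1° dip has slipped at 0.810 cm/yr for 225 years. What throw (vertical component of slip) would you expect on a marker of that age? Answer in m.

dip-slip = rate × time = 0.810 cm/yr × 225 years = 1.823 m
throw = dip-slip × sin(dip) = 1.823 × sin(50.1°) = 1.40 m

1.40 m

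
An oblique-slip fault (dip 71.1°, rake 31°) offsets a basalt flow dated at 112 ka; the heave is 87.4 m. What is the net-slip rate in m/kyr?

4.68 m/kyr

dip-slip = heave / cos(dip) = 87.4 / cos(71.1°) = 269.8 m
net slip = dip-slip / sin(rake) = 269.8 / sin(31°) = 523.9 m
rate = 523.9 m / 112 ka = 0.00468 m/yr = 4.68 m/kyr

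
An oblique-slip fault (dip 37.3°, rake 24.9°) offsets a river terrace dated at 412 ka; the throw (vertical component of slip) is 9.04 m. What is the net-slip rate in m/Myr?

dip-slip = throw / sin(dip) = 9.04 / sin(37.3°) = 14.92 m
net slip = dip-slip / sin(rake) = 14.92 / sin(24.9°) = 35.43 m
rate = 35.43 m / 412 ka = 0.0000860 m/yr = 86 m/Myr

86 m/Myr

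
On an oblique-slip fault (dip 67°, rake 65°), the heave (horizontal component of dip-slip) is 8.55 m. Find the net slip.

dip-slip = heave / cos(dip) = 8.55 / cos(67°) = 21.88 m
net slip = dip-slip / sin(rake) = 21.88 / sin(65°) = 24.1 m

24.1 m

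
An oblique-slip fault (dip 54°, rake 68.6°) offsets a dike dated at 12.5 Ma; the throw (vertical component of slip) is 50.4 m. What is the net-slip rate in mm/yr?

dip-slip = throw / sin(dip) = 50.4 / sin(54°) = 62.30 m
net slip = dip-slip / sin(rake) = 62.30 / sin(68.6°) = 66.91 m
rate = 66.91 m / 12.5 Ma = 0.00000535 m/yr = 0.00535 mm/yr

0.00535 mm/yr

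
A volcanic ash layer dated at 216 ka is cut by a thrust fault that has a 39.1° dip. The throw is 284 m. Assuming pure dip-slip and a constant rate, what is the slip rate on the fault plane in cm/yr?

dip-slip = throw / sin(dip) = 284 m / sin(39.1°) = 450.3 m
rate = 450.3 m / 216 ka = 0.00208 m/yr = 0.208 cm/yr

0.208 cm/yr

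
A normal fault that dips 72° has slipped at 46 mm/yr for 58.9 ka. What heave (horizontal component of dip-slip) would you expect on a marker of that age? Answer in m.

837 m

dip-slip = rate × time = 46 mm/yr × 58.9 ka = 2709 m
heave = dip-slip × cos(dip) = 2709 × cos(72°) = 837 m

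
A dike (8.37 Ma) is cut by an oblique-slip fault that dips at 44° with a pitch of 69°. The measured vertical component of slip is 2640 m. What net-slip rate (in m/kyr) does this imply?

0.486 m/kyr

dip-slip = throw / sin(dip) = 2640 / sin(44°) = 3800 m
net slip = dip-slip / sin(rake) = 3800 / sin(69°) = 4071 m
rate = 4071 m / 8.37 Ma = 0.000486 m/yr = 0.486 m/kyr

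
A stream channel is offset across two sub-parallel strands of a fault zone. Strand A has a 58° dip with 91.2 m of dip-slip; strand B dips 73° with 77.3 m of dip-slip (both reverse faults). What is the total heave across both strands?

heave_A = 91.2 × cos(58°) = 48.33 m
heave_B = 77.3 × cos(73°) = 22.60 m
total = 48.33 + 22.60 = 70.9 m

70.9 m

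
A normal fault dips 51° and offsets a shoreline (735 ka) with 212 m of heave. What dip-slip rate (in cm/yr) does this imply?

0.0458 cm/yr

dip-slip = heave / cos(dip) = 212 m / cos(51°) = 336.9 m
rate = 336.9 m / 735 ka = 0.000458 m/yr = 0.0458 cm/yr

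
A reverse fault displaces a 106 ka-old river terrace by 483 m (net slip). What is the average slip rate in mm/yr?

rate = 483 m / 106 ka = 0.00456 m/yr = 4.56 mm/yr

4.56 mm/yr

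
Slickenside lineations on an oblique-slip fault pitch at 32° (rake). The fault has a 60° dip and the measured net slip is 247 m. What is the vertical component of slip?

dip-slip = net slip × sin(rake) = 247 m × sin(32°) = 130.9 m
throw = dip-slip × sin(dip) = 130.9 × sin(60°) = 113 m

113 m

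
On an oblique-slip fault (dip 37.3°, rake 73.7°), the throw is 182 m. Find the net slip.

313 m

dip-slip = throw / sin(dip) = 182 / sin(37.3°) = 300.3 m
net slip = dip-slip / sin(rake) = 300.3 / sin(73.7°) = 313 m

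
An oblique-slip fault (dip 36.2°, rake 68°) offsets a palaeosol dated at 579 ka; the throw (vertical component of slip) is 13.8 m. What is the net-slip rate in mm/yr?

0.0435 mm/yr

dip-slip = throw / sin(dip) = 13.8 / sin(36.2°) = 23.37 m
net slip = dip-slip / sin(rake) = 23.37 / sin(68°) = 25.20 m
rate = 25.20 m / 579 ka = 0.0000435 m/yr = 0.0435 mm/yr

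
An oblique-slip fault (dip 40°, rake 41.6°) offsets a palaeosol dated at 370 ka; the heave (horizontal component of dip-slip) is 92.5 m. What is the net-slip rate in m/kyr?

dip-slip = heave / cos(dip) = 92.5 / cos(40°) = 120.8 m
net slip = dip-slip / sin(rake) = 120.8 / sin(41.6°) = 181.9 m
rate = 181.9 m / 370 ka = 0.000492 m/yr = 0.492 m/kyr

0.492 m/kyr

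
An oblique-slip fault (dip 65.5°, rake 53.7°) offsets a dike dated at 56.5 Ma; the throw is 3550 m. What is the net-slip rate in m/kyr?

0.0857 m/kyr

dip-slip = throw / sin(dip) = 3550 / sin(65.5°) = 3901 m
net slip = dip-slip / sin(rake) = 3901 / sin(53.7°) = 4841 m
rate = 4841 m / 56.5 Ma = 0.0000857 m/yr = 0.0857 m/kyr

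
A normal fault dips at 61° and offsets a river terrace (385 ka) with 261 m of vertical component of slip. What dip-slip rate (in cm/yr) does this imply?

0.0775 cm/yr

dip-slip = throw / sin(dip) = 261 m / sin(61°) = 298.4 m
rate = 298.4 m / 385 ka = 0.000775 m/yr = 0.0775 cm/yr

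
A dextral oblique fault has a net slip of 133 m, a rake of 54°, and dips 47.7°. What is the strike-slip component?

strike-slip = net slip × cos(rake) = 133 m × cos(54°) = 78.2 m

78.2 m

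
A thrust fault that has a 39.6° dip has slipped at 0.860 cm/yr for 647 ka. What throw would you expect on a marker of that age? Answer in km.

3.55 km

dip-slip = rate × time = 0.860 cm/yr × 647 ka = 5564 m
throw = dip-slip × sin(dip) = 5564 × sin(39.6°) = 3550 m = 3.55 km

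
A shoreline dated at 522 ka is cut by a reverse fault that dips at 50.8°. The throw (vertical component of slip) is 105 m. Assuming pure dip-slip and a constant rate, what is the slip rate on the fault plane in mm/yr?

0.260 mm/yr

dip-slip = throw / sin(dip) = 105 m / sin(50.8°) = 135.5 m
rate = 135.5 m / 522 ka = 0.000260 m/yr = 0.260 mm/yr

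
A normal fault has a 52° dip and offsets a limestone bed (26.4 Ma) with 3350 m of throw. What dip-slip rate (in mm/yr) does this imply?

0.161 mm/yr

dip-slip = throw / sin(dip) = 3350 m / sin(52°) = 4251 m
rate = 4251 m / 26.4 Ma = 0.000161 m/yr = 0.161 mm/yr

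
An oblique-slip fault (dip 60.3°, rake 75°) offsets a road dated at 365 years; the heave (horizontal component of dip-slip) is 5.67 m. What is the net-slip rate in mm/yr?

32.5 mm/yr

dip-slip = heave / cos(dip) = 5.67 / cos(60.3°) = 11.44 m
net slip = dip-slip / sin(rake) = 11.44 / sin(75°) = 11.85 m
rate = 11.85 m / 365 years = 0.0325 m/yr = 32.5 mm/yr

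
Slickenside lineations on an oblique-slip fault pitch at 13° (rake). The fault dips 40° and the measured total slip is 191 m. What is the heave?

32.9 m

dip-slip = net slip × sin(rake) = 191 m × sin(13°) = 42.97 m
heave = dip-slip × cos(dip) = 42.97 × cos(40°) = 32.9 m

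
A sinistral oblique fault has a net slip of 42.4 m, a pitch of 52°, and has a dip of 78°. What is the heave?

6.95 m

dip-slip = net slip × sin(rake) = 42.4 m × sin(52°) = 33.41 m
heave = dip-slip × cos(dip) = 33.41 × cos(78°) = 6.95 m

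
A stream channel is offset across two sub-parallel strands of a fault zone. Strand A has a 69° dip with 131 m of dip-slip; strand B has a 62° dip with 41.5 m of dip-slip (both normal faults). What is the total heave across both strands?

heave_A = 131 × cos(69°) = 46.95 m
heave_B = 41.5 × cos(62°) = 19.48 m
total = 46.95 + 19.48 = 66.4 m

66.4 m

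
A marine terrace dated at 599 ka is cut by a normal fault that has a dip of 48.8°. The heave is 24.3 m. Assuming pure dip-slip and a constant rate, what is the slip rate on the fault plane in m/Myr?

dip-slip = heave / cos(dip) = 24.3 m / cos(48.8°) = 36.89 m
rate = 36.89 m / 599 ka = 0.0000616 m/yr = 61.6 m/Myr

61.6 m/Myr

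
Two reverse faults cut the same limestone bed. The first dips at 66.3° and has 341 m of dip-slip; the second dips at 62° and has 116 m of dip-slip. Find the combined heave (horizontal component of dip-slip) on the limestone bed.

192 m

heave_A = 341 × cos(66.3°) = 137.1 m
heave_B = 116 × cos(62°) = 54.46 m
total = 137.1 + 54.46 = 192 m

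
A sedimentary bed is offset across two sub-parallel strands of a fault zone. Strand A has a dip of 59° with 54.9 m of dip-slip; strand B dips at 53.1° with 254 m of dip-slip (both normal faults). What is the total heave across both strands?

heave_A = 54.9 × cos(59°) = 28.28 m
heave_B = 254 × cos(53.1°) = 152.5 m
total = 28.28 + 152.5 = 181 m

181 m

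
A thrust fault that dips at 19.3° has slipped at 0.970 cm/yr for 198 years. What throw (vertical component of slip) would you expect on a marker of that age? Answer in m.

dip-slip = rate × time = 0.970 cm/yr × 198 years = 1.921 m
throw = dip-slip × sin(dip) = 1.921 × sin(19.3°) = 0.635 m

0.635 m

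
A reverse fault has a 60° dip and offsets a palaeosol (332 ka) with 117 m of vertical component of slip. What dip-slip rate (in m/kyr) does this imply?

dip-slip = throw / sin(dip) = 117 m / sin(60°) = 135.1 m
rate = 135.1 m / 332 ka = 0.000407 m/yr = 0.407 m/kyr

0.407 m/kyr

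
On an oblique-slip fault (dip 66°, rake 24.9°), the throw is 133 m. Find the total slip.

346 m

dip-slip = throw / sin(dip) = 133 / sin(66°) = 145.6 m
net slip = dip-slip / sin(rake) = 145.6 / sin(24.9°) = 346 m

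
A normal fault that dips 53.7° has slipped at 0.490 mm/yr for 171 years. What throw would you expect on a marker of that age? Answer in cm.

dip-slip = rate × time = 0.490 mm/yr × 171 years = 0.08379 m
throw = dip-slip × sin(dip) = 0.08379 × sin(53.7°) = 0.0675 m = 6.75 cm

6.75 cm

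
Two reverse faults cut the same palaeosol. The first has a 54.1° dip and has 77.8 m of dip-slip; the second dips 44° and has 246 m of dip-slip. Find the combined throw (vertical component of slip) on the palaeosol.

throw_A = 77.8 × sin(54.1°) = 63.02 m
throw_B = 246 × sin(44°) = 170.9 m
total = 63.02 + 170.9 = 234 m

234 m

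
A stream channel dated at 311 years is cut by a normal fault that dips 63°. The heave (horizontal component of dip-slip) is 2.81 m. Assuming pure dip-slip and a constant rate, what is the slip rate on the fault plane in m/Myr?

dip-slip = heave / cos(dip) = 2.81 m / cos(63°) = 6.190 m
rate = 6.190 m / 311 years = 0.0199 m/yr = 19900 m/Myr

19900 m/Myr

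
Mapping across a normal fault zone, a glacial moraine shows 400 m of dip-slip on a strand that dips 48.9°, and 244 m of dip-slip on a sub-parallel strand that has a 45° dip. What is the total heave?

heave_A = 400 × cos(48.9°) = 263 m
heave_B = 244 × cos(45°) = 172.5 m
total = 263 + 172.5 = 435 m

435 m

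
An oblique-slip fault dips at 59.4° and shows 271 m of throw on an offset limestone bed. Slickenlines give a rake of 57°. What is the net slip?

dip-slip = throw / sin(dip) = 271 / sin(59.4°) = 314.8 m
net slip = dip-slip / sin(rake) = 314.8 / sin(57°) = 375 m

375 m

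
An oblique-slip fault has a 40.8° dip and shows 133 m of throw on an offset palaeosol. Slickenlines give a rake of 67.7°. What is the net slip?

220 m

dip-slip = throw / sin(dip) = 133 / sin(40.8°) = 203.5 m
net slip = dip-slip / sin(rake) = 203.5 / sin(67.7°) = 220 m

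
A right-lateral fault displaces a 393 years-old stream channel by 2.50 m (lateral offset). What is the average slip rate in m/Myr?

6360 m/Myr

rate = 2.50 m / 393 years = 0.00636 m/yr = 6360 m/Myr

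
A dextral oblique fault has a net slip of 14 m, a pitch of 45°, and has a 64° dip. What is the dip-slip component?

dip-slip = net slip × sin(rake) = 14 m × sin(45°) = 9.90 m

9.90 m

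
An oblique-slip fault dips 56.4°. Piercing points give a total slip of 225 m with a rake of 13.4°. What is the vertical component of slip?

43.4 m

dip-slip = net slip × sin(rake) = 225 m × sin(13.4°) = 52.14 m
throw = dip-slip × sin(dip) = 52.14 × sin(56.4°) = 43.4 m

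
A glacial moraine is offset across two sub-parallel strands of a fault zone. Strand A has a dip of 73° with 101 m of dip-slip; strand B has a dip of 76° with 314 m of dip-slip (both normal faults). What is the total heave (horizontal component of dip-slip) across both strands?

heave_A = 101 × cos(73°) = 29.53 m
heave_B = 314 × cos(76°) = 75.96 m
total = 29.53 + 75.96 = 105 m

105 m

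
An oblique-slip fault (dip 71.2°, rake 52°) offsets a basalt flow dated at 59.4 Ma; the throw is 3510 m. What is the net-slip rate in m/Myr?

dip-slip = throw / sin(dip) = 3510 / sin(71.2°) = 3708 m
net slip = dip-slip / sin(rake) = 3708 / sin(52°) = 4705 m
rate = 4705 m / 59.4 Ma = 0.0000792 m/yr = 79.2 m/Myr

79.2 m/Myr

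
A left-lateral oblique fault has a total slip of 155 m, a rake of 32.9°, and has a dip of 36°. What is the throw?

dip-slip = net slip × sin(rake) = 155 m × sin(32.9°) = 84.19 m
throw = dip-slip × sin(dip) = 84.19 × sin(36°) = 49.5 m

49.5 m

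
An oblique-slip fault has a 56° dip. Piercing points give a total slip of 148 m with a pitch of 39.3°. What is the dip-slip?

dip-slip = net slip × sin(rake) = 148 m × sin(39.3°) = 93.7 m

93.7 m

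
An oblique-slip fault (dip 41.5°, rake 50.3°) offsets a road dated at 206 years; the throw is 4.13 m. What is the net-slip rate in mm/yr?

dip-slip = throw / sin(dip) = 4.13 / sin(41.5°) = 6.233 m
net slip = dip-slip / sin(rake) = 6.233 / sin(50.3°) = 8.101 m
rate = 8.101 m / 206 years = 0.0393 m/yr = 39.3 mm/yr

39.3 mm/yr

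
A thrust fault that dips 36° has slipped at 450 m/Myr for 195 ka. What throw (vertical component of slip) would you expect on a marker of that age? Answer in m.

51.6 m

dip-slip = rate × time = 450 m/Myr × 195 ka = 87.75 m
throw = dip-slip × sin(dip) = 87.75 × sin(36°) = 51.6 m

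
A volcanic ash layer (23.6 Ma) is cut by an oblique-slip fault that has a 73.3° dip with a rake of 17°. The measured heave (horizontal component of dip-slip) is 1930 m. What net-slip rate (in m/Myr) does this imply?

973 m/Myr

dip-slip = heave / cos(dip) = 1930 / cos(73.3°) = 6716 m
net slip = dip-slip / sin(rake) = 6716 / sin(17°) = 22970 m
rate = 22970 m / 23.6 Ma = 0.000973 m/yr = 973 m/Myr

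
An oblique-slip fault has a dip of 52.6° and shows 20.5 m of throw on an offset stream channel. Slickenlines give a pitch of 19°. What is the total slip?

79.3 m

dip-slip = throw / sin(dip) = 20.5 / sin(52.6°) = 25.81 m
net slip = dip-slip / sin(rake) = 25.81 / sin(19°) = 79.3 m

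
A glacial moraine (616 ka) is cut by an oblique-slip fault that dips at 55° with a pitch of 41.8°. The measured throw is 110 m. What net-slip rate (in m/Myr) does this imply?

327 m/Myr

dip-slip = throw / sin(dip) = 110 / sin(55°) = 134.3 m
net slip = dip-slip / sin(rake) = 134.3 / sin(41.8°) = 201.5 m
rate = 201.5 m / 616 ka = 0.000327 m/yr = 327 m/Myr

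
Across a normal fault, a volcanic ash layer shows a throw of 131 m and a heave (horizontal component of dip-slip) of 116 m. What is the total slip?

net slip = √(throw² + heave²) = √(131² + 116²) = 175 m

175 m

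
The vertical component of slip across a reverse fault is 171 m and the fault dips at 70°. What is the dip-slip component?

dip-slip = throw / sin(dip) = 171 / sin(70°) = 182 m

182 m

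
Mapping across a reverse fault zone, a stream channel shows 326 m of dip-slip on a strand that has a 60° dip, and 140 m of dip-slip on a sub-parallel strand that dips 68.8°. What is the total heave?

heave_A = 326 × cos(60°) = 163 m
heave_B = 140 × cos(68.8°) = 50.63 m
total = 163 + 50.63 = 214 m

214 m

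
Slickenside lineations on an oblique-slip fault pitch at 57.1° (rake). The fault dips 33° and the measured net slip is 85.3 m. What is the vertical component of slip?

dip-slip = net slip × sin(rake) = 85.3 m × sin(57.1°) = 71.62 m
throw = dip-slip × sin(dip) = 71.62 × sin(33°) = 39 m

39 m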